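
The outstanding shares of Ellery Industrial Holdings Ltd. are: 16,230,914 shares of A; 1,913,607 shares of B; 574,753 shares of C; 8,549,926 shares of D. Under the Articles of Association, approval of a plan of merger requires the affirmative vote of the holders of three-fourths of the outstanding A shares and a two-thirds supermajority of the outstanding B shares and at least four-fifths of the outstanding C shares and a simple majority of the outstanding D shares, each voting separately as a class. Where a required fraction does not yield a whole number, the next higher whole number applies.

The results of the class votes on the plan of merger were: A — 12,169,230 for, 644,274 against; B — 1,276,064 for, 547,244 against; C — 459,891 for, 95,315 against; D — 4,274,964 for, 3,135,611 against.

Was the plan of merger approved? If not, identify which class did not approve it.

A: 3/4 of 16230914 = 12173185.50, rounded up to 12173186; 12,173,186 required, 12,169,230 in favor — not approved.
B: 2/3 of 1913607 = 1275738; 1,275,738 required, 1,276,064 in favor — approved.
C: 4/5 of 574753 = 459802.40, rounded up to 459803; 459,803 required, 459,891 in favor — approved.
D: a majority of 8549926 is 4274964; 4,274,964 required, 4,274,964 in favor — approved.

Not approved — the A shares did not give the required vote.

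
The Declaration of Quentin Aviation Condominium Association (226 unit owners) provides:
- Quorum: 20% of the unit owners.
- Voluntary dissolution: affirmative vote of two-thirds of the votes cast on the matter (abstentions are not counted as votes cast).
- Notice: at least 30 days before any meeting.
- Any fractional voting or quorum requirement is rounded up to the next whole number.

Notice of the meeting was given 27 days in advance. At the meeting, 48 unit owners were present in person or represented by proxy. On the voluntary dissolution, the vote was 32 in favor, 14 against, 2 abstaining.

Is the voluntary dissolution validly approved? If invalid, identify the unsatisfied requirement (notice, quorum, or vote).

Invalid — notice requirement not satisfied.

Notice: 27 days given; 30 required. Not satisfied.
Quorum: 20% of 226 = 45.20, rounded up to 46; 48 present. Satisfied.
Vote: requires two-thirds of the votes cast (48 − 2 abstaining = 46); 2/3 of 46 = 30.67, rounded up to 31, so 31 needed; 32 in favor. Satisfied.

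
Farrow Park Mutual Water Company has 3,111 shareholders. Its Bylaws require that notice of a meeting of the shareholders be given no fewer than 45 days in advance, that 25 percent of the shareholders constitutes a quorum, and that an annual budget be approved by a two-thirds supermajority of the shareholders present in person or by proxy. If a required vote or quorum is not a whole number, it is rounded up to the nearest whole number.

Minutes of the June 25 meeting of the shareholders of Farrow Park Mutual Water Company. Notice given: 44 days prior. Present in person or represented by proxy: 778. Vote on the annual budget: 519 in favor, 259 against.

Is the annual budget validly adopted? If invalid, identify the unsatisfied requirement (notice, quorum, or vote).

Invalid — notice requirement not satisfied.

Notice: 44 days given; 45 required. Not satisfied.
Quorum: 25% of 3,111 = 777.75, rounded up to 778; 778 present. Satisfied.
Vote: requires two-thirds of those present (778); 2/3 of 778 = 518.67, rounded up to 519, so 519 needed; 519 in favor. Satisfied.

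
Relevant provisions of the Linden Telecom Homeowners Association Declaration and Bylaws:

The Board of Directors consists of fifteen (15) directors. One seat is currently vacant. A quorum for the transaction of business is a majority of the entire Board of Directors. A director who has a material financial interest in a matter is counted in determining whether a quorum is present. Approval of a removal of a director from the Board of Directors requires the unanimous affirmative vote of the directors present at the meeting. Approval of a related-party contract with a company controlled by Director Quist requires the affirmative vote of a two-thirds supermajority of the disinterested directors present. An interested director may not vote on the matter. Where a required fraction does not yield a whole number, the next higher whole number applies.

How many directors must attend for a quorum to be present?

8

A majority of 15 is 8.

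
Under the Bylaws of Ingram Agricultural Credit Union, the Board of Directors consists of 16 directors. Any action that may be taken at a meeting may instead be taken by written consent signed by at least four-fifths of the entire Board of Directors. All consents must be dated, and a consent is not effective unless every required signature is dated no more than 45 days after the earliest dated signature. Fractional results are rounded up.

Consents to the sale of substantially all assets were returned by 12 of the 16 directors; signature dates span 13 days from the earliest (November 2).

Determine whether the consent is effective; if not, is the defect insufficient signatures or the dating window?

Signatures required: at least four-fifths of 16 — 4/5 of 16 = 12.80, rounded up to 13, so 13 needed; 12 signed. Insufficient.
Dating window: the latest signature is 13 days after the earliest; the limit is 45 days. Within the window.

Not effective — insufficient signatures.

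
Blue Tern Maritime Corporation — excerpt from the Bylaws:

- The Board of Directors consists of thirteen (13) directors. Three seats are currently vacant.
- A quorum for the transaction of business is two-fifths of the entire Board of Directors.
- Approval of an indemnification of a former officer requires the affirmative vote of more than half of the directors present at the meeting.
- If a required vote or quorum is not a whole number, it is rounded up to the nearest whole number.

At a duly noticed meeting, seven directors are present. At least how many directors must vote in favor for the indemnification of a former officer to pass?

The indemnification of a former officer requires a majority of the directors present (7).
A majority of 7 is 4.

4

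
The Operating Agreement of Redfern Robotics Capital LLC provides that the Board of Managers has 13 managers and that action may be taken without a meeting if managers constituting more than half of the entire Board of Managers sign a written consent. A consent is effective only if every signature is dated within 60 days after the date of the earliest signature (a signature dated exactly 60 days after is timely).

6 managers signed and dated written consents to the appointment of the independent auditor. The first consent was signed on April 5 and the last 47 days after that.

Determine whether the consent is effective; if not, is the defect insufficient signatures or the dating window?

Not effective — insufficient signatures.

Signatures required: more than half of 13 — a majority of 13 is 7, so 7 needed; 6 signed. Insufficient.
Dating window: the latest signature is 47 days after the earliest; the limit is 60 days. Within the window.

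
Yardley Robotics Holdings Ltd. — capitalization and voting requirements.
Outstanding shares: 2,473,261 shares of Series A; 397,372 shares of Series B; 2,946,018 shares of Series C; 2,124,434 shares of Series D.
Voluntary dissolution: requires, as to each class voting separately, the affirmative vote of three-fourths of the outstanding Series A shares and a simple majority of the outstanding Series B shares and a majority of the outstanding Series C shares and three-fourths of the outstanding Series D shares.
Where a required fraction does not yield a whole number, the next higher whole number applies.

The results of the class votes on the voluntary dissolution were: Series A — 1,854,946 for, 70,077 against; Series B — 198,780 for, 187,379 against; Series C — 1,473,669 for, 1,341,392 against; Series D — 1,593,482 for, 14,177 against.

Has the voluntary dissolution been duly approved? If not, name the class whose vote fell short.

Approved — every class gave the required vote.

Series A: 3/4 of 2473261 = 1854945.75, rounded up to 1854946; 1,854,946 required, 1,854,946 in favor — approved.
Series B: a majority of 397372 is 198687; 198,687 required, 198,780 in favor — approved.
Series C: a majority of 2946018 is 1473010; 1,473,010 required, 1,473,669 in favor — approved.
Series D: 3/4 of 2124434 = 1593325.50, rounded up to 1593326; 1,593,326 required, 1,593,482 in favor — approved.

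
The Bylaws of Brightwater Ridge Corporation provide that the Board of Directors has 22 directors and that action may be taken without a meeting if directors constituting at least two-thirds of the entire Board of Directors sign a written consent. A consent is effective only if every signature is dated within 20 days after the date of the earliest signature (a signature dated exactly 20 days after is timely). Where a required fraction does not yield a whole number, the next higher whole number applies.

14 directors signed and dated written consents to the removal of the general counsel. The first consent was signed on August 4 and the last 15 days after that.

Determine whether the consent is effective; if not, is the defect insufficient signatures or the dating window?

Signatures required: at least two-thirds of 22 — 2/3 of 22 = 14.67, rounded up to 15, so 15 needed; 14 signed. Insufficient.
Dating window: the latest signature is 15 days after the earliest; the limit is 20 days. Within the window.

Not effective — insufficient signatures.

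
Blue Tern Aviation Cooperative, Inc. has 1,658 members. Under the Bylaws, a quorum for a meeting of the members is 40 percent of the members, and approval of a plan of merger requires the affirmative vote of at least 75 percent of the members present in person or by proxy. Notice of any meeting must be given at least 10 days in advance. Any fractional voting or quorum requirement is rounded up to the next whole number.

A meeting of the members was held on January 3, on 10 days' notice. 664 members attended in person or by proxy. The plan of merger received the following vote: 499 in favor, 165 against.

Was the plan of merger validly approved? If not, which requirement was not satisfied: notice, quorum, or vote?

Valid — all requirements satisfied.

Notice: 10 days given; 10 required. Satisfied.
Quorum: 40% of 1,658 = 663.20, rounded up to 664; 664 present. Satisfied.
Vote: requires three-fourths of those present (664); 3/4 of 664 = 498, so 498 needed; 499 in favor. Satisfied.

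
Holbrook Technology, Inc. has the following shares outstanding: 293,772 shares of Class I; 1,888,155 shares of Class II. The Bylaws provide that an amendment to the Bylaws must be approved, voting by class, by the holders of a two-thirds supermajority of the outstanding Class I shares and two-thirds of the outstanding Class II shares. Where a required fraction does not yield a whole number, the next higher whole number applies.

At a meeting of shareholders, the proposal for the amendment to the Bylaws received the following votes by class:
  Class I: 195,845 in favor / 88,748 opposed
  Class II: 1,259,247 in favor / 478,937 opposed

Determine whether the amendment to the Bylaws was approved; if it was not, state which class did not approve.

Class I: 2/3 of 293772 = 195848; 195,848 required, 195,845 in favor — not approved.
Class II: 2/3 of 1888155 = 1258770; 1,258,770 required, 1,259,247 in favor — approved.

Not approved — the Class I shares did not give the required vote.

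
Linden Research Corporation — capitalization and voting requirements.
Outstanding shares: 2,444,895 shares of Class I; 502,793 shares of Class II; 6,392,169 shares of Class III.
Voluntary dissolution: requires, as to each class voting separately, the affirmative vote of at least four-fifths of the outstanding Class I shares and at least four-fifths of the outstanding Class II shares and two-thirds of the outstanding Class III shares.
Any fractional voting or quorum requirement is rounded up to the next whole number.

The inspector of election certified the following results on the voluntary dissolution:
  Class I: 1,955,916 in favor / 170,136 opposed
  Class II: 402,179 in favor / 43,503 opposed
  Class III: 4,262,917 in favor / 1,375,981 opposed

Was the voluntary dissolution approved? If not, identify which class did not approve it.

Class I: 4/5 of 2444895 = 1955916; 1,955,916 required, 1,955,916 in favor — approved.
Class II: 4/5 of 502793 = 402234.40, rounded up to 402235; 402,235 required, 402,179 in favor — not approved.
Class III: 2/3 of 6392169 = 4261446; 4,261,446 required, 4,262,917 in favor — approved.

Not approved — the Class II shares did not give the required vote.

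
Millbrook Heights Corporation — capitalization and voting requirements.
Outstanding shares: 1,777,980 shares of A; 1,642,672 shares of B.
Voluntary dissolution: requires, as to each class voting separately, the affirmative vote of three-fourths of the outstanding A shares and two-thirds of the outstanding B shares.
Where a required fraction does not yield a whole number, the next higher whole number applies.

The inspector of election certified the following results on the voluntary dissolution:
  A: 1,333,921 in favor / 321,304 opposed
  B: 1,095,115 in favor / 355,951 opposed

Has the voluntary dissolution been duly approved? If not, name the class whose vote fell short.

A: 3/4 of 1777980 = 1333485; 1,333,485 required, 1,333,921 in favor — approved.
B: 2/3 of 1642672 = 1095114.67, rounded up to 1095115; 1,095,115 required, 1,095,115 in favor — approved.

Approved — every class gave the required vote.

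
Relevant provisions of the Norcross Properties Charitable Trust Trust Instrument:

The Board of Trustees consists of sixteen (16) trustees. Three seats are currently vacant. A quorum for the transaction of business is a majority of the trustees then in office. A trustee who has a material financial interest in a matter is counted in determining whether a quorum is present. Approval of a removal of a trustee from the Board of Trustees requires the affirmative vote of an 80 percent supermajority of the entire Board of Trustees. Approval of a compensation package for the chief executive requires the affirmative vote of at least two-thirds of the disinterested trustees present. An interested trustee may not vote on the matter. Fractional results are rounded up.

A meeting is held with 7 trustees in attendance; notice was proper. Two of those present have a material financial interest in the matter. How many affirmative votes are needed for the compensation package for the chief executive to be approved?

The compensation package for the chief executive requires two-thirds of the disinterested trustees present (7 − 2 = 5).
2/3 of 5 = 3.33, rounded up to 4.

4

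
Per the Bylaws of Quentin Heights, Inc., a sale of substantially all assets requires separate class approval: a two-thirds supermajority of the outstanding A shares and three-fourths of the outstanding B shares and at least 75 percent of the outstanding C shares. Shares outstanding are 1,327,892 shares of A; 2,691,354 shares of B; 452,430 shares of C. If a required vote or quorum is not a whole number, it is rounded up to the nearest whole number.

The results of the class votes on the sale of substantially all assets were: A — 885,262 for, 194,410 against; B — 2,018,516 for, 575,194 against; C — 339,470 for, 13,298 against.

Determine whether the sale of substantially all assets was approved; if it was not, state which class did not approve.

A: 2/3 of 1327892 = 885261.33, rounded up to 885262; 885,262 required, 885,262 in favor — approved.
B: 3/4 of 2691354 = 2018515.50, rounded up to 2018516; 2,018,516 required, 2,018,516 in favor — approved.
C: 3/4 of 452430 = 339322.50, rounded up to 339323; 339,323 required, 339,470 in favor — approved.

Approved — every class gave the required vote.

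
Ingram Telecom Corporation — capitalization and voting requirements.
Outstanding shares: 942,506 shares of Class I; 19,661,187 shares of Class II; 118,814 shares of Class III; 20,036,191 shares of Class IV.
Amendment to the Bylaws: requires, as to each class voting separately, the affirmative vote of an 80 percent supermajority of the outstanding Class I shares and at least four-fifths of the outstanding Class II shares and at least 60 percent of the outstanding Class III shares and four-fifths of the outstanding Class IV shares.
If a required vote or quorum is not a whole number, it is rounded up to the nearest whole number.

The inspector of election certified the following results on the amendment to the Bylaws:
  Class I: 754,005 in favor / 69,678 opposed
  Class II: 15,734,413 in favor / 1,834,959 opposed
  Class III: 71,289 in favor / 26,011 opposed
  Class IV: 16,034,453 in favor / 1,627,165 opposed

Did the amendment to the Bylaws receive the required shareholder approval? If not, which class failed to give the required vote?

Class I: 4/5 of 942506 = 754004.80, rounded up to 754005; 754,005 required, 754,005 in favor — approved.
Class II: 4/5 of 19661187 = 15728949.60, rounded up to 15728950; 15,728,950 required, 15,734,413 in favor — approved.
Class III: 3/5 of 118814 = 71288.40, rounded up to 71289; 71,289 required, 71,289 in favor — approved.
Class IV: 4/5 of 20036191 = 16028952.80, rounded up to 16028953; 16,028,953 required, 16,034,453 in favor — approved.

Approved — every class gave the required vote.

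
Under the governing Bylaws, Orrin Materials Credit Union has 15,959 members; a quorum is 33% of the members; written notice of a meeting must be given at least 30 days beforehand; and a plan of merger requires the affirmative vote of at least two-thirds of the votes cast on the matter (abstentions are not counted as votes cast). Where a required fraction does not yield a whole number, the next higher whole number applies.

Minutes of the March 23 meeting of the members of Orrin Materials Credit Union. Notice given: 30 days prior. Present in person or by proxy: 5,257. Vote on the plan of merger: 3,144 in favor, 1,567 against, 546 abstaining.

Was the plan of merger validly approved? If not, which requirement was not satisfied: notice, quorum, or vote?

Invalid — quorum requirement not satisfied.

Notice: 30 days given; 30 required. Satisfied.
Quorum: 33% of 15,959 = 5,266.47, rounded up to 5,267; 5,257 present. Not satisfied.
Vote: requires two-thirds of the votes cast (5,257 − 546 abstaining = 4,711); 2/3 of 4711 = 3140.67, rounded up to 3141, so 3,141 needed; 3,144 in favor. Satisfied.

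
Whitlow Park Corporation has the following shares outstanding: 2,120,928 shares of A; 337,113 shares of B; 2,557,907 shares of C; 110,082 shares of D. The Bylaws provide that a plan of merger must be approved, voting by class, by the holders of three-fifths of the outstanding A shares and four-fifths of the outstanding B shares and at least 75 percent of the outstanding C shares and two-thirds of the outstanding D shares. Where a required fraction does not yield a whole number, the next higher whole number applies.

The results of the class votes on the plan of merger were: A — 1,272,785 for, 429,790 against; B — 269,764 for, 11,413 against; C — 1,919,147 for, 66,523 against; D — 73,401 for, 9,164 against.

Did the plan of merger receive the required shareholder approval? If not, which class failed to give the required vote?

A: 3/5 of 2120928 = 1272556.80, rounded up to 1272557; 1,272,557 required, 1,272,785 in favor — approved.
B: 4/5 of 337113 = 269690.40, rounded up to 269691; 269,691 required, 269,764 in favor — approved.
C: 3/4 of 2557907 = 1918430.25, rounded up to 1918431; 1,918,431 required, 1,919,147 in favor — approved.
D: 2/3 of 110082 = 73388; 73,388 required, 73,401 in favor — approved.

Approved — every class gave the required vote.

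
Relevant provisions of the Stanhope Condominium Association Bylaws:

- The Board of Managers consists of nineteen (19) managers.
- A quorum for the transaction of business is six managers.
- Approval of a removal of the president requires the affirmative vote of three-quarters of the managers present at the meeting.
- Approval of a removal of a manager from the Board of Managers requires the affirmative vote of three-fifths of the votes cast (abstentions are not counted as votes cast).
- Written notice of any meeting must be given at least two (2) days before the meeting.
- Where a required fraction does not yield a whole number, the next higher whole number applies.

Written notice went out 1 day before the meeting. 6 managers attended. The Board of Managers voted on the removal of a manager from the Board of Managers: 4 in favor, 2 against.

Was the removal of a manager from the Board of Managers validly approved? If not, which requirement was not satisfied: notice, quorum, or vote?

Notice: 1 day given; 2 required (1 < 2). Not satisfied.
Quorum: 6 present; quorum is 6. Satisfied.
Vote: the removal of a manager from the Board of Managers requires three-fifths of the votes cast (6). 3/5 of 6 = 3.60, rounded up to 4, so 4 affirmative votes are needed; 4 voted in favor. Satisfied.

Invalid — notice requirement not satisfied.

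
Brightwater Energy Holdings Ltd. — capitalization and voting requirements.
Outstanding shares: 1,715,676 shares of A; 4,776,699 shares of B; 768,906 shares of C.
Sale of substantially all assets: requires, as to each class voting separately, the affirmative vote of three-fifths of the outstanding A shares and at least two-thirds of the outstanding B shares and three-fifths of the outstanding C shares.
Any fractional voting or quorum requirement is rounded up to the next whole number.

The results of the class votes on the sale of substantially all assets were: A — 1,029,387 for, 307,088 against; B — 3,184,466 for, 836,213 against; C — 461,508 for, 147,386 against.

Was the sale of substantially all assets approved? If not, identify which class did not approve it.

Not approved — the A shares did not give the required vote.

A: 3/5 of 1715676 = 1029405.60, rounded up to 1029406; 1,029,406 required, 1,029,387 in favor — not approved.
B: 2/3 of 4776699 = 3184466; 3,184,466 required, 3,184,466 in favor — approved.
C: 3/5 of 768906 = 461343.60, rounded up to 461344; 461,344 required, 461,508 in favor — approved.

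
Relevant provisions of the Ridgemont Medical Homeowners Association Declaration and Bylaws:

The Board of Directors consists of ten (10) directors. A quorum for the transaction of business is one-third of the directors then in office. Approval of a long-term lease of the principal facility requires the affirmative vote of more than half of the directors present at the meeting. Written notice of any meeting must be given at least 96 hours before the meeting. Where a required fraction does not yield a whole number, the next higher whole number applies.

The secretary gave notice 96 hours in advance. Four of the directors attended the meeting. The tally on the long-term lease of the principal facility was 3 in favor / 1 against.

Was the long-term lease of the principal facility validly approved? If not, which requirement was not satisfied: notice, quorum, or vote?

Valid — all requirements satisfied.

Notice: 96 hours given; 96 required (96 ≥ 96). Satisfied.
Quorum: 4 present; quorum is 4. Satisfied.
Vote: the long-term lease of the principal facility requires a majority of the directors present (4). A majority of 4 is 3, so 3 affirmative votes are needed; 3 voted in favor. Satisfied.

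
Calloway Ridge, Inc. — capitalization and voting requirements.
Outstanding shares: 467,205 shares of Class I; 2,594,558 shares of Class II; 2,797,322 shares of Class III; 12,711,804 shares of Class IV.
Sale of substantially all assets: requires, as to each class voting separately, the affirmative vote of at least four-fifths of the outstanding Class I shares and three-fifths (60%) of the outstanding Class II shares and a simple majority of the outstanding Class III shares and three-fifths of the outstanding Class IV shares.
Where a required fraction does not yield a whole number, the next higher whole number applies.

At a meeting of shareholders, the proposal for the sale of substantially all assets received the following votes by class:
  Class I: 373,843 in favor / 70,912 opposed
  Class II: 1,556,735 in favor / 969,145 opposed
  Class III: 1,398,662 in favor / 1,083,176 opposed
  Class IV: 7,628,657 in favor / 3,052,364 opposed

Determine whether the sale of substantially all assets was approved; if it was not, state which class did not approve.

Approved — every class gave the required vote.

Class I: 4/5 of 467205 = 373764; 373,764 required, 373,843 in favor — approved.
Class II: 3/5 of 2594558 = 1556734.80, rounded up to 1556735; 1,556,735 required, 1,556,735 in favor — approved.
Class III: a majority of 2797322 is 1398662; 1,398,662 required, 1,398,662 in favor — approved.
Class IV: 3/5 of 12711804 = 7627082.40, rounded up to 7627083; 7,627,083 required, 7,628,657 in favor — approved.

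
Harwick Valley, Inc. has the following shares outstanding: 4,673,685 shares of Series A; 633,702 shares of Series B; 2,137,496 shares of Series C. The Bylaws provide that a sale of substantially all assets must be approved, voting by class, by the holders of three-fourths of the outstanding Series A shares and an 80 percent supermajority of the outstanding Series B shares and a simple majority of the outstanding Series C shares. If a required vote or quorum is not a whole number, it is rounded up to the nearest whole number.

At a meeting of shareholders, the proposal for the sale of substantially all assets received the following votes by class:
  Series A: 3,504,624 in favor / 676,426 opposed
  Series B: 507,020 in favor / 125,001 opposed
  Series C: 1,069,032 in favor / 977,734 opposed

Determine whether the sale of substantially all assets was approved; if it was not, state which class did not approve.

Series A: 3/4 of 4673685 = 3505263.75, rounded up to 3505264; 3,505,264 required, 3,504,624 in favor — not approved.
Series B: 4/5 of 633702 = 506961.60, rounded up to 506962; 506,962 required, 507,020 in favor — approved.
Series C: a majority of 2137496 is 1068749; 1,068,749 required, 1,069,032 in favor — approved.

Not approved — the Series A shares did not give the required vote.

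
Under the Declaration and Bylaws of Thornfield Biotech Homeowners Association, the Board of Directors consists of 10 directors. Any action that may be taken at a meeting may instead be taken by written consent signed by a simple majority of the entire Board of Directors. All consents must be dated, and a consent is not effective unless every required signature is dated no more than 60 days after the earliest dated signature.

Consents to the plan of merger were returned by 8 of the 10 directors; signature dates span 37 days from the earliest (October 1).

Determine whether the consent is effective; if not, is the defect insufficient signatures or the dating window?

Effective — both the signature and dating-window requirements are satisfied.

Signatures required: a simple majority of 10 — a majority of 10 is 6, so 6 needed; 8 signed. Sufficient.
Dating window: the latest signature is 37 days after the earliest; the limit is 60 days. Within the window.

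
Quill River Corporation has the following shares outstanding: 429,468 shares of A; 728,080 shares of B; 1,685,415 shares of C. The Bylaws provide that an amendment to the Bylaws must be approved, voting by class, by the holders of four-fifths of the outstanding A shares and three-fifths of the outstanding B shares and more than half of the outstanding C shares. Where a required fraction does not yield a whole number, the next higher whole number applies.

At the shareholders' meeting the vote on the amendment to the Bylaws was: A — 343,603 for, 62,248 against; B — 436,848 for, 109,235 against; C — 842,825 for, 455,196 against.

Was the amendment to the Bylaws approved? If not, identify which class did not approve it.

Approved — every class gave the required vote.

A: 4/5 of 429468 = 343574.40, rounded up to 343575; 343,575 required, 343,603 in favor — approved.
B: 3/5 of 728080 = 436848; 436,848 required, 436,848 in favor — approved.
C: a majority of 1685415 is 842708; 842,708 required, 842,825 in favor — approved.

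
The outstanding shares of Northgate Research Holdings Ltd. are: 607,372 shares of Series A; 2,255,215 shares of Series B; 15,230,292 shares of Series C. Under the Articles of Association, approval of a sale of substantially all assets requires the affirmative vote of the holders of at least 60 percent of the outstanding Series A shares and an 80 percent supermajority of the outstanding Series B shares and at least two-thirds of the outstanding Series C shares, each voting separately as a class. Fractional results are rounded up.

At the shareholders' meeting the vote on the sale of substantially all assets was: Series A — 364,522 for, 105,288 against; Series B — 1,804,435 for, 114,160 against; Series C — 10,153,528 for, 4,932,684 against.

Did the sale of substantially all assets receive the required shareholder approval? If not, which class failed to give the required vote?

Series A: 3/5 of 607372 = 364423.20, rounded up to 364424; 364,424 required, 364,522 in favor — approved.
Series B: 4/5 of 2255215 = 1804172; 1,804,172 required, 1,804,435 in favor — approved.
Series C: 2/3 of 15230292 = 10153528; 10,153,528 required, 10,153,528 in favor — approved.

Approved — every class gave the required vote.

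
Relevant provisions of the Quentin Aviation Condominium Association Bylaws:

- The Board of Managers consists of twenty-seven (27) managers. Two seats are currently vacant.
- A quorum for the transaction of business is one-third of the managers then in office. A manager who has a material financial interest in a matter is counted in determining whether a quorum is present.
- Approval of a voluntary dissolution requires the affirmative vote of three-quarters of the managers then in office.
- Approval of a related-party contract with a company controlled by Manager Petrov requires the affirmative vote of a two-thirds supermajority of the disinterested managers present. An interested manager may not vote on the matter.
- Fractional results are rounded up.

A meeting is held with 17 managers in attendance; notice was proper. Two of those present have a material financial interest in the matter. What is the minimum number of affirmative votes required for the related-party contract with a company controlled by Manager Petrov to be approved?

10

The related-party contract with a company controlled by Manager Petrov requires two-thirds of the disinterested managers present (17 − 2 = 15).
2/3 of 15 = 10.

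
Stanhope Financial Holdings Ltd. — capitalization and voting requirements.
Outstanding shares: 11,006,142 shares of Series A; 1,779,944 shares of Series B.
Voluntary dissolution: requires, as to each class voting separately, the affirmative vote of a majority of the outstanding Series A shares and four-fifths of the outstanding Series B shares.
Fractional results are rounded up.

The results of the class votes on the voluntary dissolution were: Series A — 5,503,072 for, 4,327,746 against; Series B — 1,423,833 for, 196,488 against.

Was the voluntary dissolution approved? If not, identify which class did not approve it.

Not approved — the Series B shares did not give the required vote.

Series A: a majority of 11006142 is 5503072; 5,503,072 required, 5,503,072 in favor — approved.
Series B: 4/5 of 1779944 = 1423955.20, rounded up to 1423956; 1,423,956 required, 1,423,833 in favor — not approved.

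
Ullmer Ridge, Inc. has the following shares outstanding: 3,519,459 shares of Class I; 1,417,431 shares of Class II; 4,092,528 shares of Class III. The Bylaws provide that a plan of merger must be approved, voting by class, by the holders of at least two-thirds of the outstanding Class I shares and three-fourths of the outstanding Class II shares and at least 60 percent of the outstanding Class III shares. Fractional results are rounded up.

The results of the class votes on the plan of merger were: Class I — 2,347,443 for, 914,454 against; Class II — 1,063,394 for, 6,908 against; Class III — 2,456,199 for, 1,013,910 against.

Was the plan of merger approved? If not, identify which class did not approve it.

Approved — every class gave the required vote.

Class I: 2/3 of 3519459 = 2346306; 2,346,306 required, 2,347,443 in favor — approved.
Class II: 3/4 of 1417431 = 1063073.25, rounded up to 1063074; 1,063,074 required, 1,063,394 in favor — approved.
Class III: 3/5 of 4092528 = 2455516.80, rounded up to 2455517; 2,455,517 required, 2,456,199 in favor — approved.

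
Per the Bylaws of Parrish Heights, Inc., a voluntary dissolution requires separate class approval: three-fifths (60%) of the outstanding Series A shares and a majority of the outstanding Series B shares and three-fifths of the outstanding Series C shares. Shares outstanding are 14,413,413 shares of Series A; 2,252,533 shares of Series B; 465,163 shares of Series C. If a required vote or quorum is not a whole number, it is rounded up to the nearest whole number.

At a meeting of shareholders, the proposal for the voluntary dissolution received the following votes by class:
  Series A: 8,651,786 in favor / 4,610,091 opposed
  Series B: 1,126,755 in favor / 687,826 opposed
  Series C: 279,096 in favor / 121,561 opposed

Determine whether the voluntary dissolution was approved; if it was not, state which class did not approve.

Not approved — the Series C shares did not give the required vote.

Series A: 3/5 of 14413413 = 8648047.80, rounded up to 8648048; 8,648,048 required, 8,651,786 in favor — approved.
Series B: a majority of 2252533 is 1126267; 1,126,267 required, 1,126,755 in favor — approved.
Series C: 3/5 of 465163 = 279097.80, rounded up to 279098; 279,098 required, 279,096 in favor — not approved.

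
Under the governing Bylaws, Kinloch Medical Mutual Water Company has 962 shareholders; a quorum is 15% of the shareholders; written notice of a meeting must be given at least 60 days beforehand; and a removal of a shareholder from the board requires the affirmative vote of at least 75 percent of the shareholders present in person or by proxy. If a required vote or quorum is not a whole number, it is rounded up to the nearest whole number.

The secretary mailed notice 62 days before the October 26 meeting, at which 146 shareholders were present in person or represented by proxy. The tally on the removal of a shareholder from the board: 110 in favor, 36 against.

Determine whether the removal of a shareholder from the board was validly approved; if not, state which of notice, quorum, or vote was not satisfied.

Valid — all requirements satisfied.

Notice: 62 days given; 60 required. Satisfied.
Quorum: 15% of 962 = 144.30, rounded up to 145; 146 present. Satisfied.
Vote: requires three-fourths of those present (146); 3/4 of 146 = 109.50, rounded up to 110, so 110 needed; 110 in favor. Satisfied.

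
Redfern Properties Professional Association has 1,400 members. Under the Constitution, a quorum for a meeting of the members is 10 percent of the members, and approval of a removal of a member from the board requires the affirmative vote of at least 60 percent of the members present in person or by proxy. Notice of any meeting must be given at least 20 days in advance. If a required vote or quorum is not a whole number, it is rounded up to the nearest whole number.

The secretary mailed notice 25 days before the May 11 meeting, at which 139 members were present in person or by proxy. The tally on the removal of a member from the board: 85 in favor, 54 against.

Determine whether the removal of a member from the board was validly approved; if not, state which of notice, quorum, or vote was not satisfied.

Notice: 25 days given; 20 required. Satisfied.
Quorum: 10% of 1,400 = 140; 139 present. Not satisfied.
Vote: requires three-fifths of those present (139); 3/5 of 139 = 83.40, rounded up to 84, so 84 needed; 85 in favor. Satisfied.

Invalid — quorum requirement not satisfied.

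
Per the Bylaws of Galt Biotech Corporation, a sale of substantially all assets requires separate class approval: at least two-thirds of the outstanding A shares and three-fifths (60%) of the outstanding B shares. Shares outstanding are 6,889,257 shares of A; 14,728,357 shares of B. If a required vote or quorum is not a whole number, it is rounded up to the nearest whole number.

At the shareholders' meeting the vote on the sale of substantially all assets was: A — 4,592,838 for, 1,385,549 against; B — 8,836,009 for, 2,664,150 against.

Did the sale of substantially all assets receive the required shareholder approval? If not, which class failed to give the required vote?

A: 2/3 of 6889257 = 4592838; 4,592,838 required, 4,592,838 in favor — approved.
B: 3/5 of 14728357 = 8837014.20, rounded up to 8837015; 8,837,015 required, 8,836,009 in favor — not approved.

Not approved — the B shares did not give the required vote.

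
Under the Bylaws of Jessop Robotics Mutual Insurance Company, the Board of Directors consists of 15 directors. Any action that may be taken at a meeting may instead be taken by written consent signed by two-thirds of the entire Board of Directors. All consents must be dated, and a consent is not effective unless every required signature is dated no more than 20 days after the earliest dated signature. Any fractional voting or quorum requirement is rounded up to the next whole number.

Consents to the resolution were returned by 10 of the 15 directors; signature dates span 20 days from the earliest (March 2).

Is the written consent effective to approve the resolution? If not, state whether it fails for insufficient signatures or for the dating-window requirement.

Effective — both the signature and dating-window requirements are satisfied.

Signatures required: two-thirds of 15 — 2/3 of 15 = 10, so 10 needed; 10 signed. Sufficient.
Dating window: the latest signature is 20 days after the earliest; the limit is 20 days. Within the window.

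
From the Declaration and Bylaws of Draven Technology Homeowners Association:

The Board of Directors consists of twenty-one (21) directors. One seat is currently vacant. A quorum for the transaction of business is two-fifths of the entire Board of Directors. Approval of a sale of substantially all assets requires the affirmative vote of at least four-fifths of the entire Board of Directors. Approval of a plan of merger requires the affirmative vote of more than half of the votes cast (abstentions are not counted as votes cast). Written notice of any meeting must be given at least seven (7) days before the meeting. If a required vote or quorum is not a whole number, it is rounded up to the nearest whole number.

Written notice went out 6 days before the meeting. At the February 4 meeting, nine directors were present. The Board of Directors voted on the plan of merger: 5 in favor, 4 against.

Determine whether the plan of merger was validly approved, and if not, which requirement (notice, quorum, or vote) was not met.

Notice: 6 days given; 7 required (6 < 7). Not satisfied.
Quorum: 9 present; quorum is 9. Satisfied.
Vote: the plan of merger requires a majority of the votes cast (9). A majority of 9 is 5, so 5 affirmative votes are needed; 5 voted in favor. Satisfied.

Invalid — notice requirement not satisfied.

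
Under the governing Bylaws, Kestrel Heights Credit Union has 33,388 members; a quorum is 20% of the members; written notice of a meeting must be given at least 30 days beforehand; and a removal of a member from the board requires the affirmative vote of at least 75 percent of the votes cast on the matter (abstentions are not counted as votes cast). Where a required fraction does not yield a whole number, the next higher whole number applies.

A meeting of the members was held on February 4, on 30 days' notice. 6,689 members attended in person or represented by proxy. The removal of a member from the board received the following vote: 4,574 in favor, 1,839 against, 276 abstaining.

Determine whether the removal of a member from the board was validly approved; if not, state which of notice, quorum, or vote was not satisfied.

Invalid — vote requirement not satisfied.

Notice: 30 days given; 30 required. Satisfied.
Quorum: 20% of 33,388 = 6,677.60, rounded up to 6,678; 6,689 present. Satisfied.
Vote: requires three-fourths of the votes cast (6,689 − 276 abstaining = 6,413); 3/4 of 6413 = 4809.75, rounded up to 4810, so 4,810 needed; 4,574 in favor. Not satisfied.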